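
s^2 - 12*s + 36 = (s - 6)^2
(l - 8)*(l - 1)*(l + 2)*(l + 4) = l^4 - 3*l^3 - 38*l^2 - 24*l + 64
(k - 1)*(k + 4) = k^2 + 3*k - 4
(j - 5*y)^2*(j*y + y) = j^3*y - 10*j^2*y^2 + j^2*y + 25*j*y^3 - 10*j*y^2 + 25*y^3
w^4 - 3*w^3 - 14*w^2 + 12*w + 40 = (w - 5)*(w - 2)*(w + 2)^2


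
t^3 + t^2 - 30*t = t*(t - 5)*(t + 6)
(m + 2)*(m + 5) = m^2 + 7*m + 10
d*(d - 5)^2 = d^3 - 10*d^2 + 25*d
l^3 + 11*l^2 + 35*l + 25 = (l + 1)*(l + 5)^2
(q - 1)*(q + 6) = q^2 + 5*q - 6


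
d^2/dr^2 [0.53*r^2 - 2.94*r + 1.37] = 1.06000000000000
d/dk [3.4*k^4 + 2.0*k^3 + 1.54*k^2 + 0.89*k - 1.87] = 13.6*k^3 + 6.0*k^2 + 3.08*k + 0.89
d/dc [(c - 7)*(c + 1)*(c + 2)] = 3*c^2 - 8*c - 19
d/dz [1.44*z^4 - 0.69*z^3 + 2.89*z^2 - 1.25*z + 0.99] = 5.76*z^3 - 2.07*z^2 + 5.78*z - 1.25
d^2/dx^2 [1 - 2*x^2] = -4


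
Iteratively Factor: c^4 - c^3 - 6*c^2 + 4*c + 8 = (c - 2)*(c^3 + c^2 - 4*c - 4) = (c - 2)*(c + 1)*(c^2 - 4) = (c - 2)^2*(c + 1)*(c + 2)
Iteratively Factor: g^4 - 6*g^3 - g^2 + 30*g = (g + 2)*(g^3 - 8*g^2 + 15*g) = (g - 5)*(g + 2)*(g^2 - 3*g) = (g - 5)*(g - 3)*(g + 2)*(g)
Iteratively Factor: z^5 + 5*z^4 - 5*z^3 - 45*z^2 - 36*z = (z - 3)*(z^4 + 8*z^3 + 19*z^2 + 12*z) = (z - 3)*(z + 4)*(z^3 + 4*z^2 + 3*z) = z*(z - 3)*(z + 4)*(z^2 + 4*z + 3) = z*(z - 3)*(z + 3)*(z + 4)*(z + 1)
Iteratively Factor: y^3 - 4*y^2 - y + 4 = (y - 4)*(y^2 - 1) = (y - 4)*(y + 1)*(y - 1)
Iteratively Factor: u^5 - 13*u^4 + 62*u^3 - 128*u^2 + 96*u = (u - 2)*(u^4 - 11*u^3 + 40*u^2 - 48*u) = (u - 3)*(u - 2)*(u^3 - 8*u^2 + 16*u) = (u - 4)*(u - 3)*(u - 2)*(u^2 - 4*u) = u*(u - 4)*(u - 3)*(u - 2)*(u - 4)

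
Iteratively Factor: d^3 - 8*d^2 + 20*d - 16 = (d - 4)*(d^2 - 4*d + 4) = (d - 4)*(d - 2)*(d - 2)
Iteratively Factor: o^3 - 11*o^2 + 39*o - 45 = (o - 3)*(o^2 - 8*o + 15) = (o - 3)^2*(o - 5)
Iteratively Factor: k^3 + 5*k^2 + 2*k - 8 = (k + 2)*(k^2 + 3*k - 4) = (k - 1)*(k + 2)*(k + 4)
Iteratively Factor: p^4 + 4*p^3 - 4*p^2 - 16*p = (p - 2)*(p^3 + 6*p^2 + 8*p) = p*(p - 2)*(p^2 + 6*p + 8) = p*(p - 2)*(p + 2)*(p + 4)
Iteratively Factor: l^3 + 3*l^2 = (l + 3)*(l^2) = l*(l + 3)*(l)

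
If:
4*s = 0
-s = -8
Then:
No Solution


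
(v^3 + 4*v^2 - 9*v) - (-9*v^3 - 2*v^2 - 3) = 10*v^3 + 6*v^2 - 9*v + 3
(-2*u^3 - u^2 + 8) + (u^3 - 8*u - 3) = -u^3 - u^2 - 8*u + 5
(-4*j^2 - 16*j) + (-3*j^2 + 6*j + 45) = -7*j^2 - 10*j + 45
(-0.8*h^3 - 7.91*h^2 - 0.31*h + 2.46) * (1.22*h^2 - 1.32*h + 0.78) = -0.976*h^5 - 8.5942*h^4 + 9.439*h^3 - 2.7594*h^2 - 3.489*h + 1.9188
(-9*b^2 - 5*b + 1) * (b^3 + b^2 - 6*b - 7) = -9*b^5 - 14*b^4 + 50*b^3 + 94*b^2 + 29*b - 7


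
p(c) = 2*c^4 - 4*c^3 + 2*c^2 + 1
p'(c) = 8*c^3 - 12*c^2 + 4*c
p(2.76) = 48.19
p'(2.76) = 87.83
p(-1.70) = 43.14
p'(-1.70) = -80.78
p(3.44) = 141.91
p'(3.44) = 197.42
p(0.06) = 1.01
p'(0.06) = 0.20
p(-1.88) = 59.63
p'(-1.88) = -103.09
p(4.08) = 316.83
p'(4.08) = 359.90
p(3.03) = 76.67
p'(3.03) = 124.49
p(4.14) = 338.98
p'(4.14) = 378.55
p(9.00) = 10369.00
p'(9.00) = 4896.00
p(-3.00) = 289.00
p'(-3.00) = -336.00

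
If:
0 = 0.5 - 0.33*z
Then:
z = 1.52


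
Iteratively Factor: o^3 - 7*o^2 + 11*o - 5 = (o - 1)*(o^2 - 6*o + 5) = (o - 5)*(o - 1)*(o - 1)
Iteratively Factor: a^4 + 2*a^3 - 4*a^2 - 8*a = (a + 2)*(a^3 - 4*a) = a*(a + 2)*(a^2 - 4) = a*(a + 2)^2*(a - 2)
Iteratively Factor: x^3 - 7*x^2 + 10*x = (x - 2)*(x^2 - 5*x) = x*(x - 2)*(x - 5)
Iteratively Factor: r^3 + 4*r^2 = (r)*(r^2 + 4*r) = r^2*(r + 4)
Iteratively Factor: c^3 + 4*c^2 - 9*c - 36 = (c + 4)*(c^2 - 9) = (c + 3)*(c + 4)*(c - 3)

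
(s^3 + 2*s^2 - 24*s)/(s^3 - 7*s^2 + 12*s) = (s + 6)/(s - 3)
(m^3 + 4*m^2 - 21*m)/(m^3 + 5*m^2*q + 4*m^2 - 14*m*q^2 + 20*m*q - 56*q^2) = m*(m^2 + 4*m - 21)/(m^3 + 5*m^2*q + 4*m^2 - 14*m*q^2 + 20*m*q - 56*q^2)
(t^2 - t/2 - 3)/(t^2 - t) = (t^2 - t/2 - 3)/(t*(t - 1))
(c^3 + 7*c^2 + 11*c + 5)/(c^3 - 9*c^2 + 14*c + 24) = (c^2 + 6*c + 5)/(c^2 - 10*c + 24)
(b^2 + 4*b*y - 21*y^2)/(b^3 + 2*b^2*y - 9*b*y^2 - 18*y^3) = (b + 7*y)/(b^2 + 5*b*y + 6*y^2)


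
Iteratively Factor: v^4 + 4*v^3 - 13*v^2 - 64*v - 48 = (v + 3)*(v^3 + v^2 - 16*v - 16) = (v - 4)*(v + 3)*(v^2 + 5*v + 4) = (v - 4)*(v + 1)*(v + 3)*(v + 4)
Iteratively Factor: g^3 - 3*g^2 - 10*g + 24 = (g - 4)*(g^2 + g - 6) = (g - 4)*(g + 3)*(g - 2)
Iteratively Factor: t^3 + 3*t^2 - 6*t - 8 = (t + 1)*(t^2 + 2*t - 8) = (t - 2)*(t + 1)*(t + 4)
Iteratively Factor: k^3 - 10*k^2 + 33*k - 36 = (k - 3)*(k^2 - 7*k + 12) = (k - 3)^2*(k - 4)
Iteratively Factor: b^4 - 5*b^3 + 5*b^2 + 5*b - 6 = (b - 2)*(b^3 - 3*b^2 - b + 3) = (b - 2)*(b + 1)*(b^2 - 4*b + 3) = (b - 3)*(b - 2)*(b + 1)*(b - 1)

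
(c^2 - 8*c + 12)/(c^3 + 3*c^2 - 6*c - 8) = (c - 6)/(c^2 + 5*c + 4)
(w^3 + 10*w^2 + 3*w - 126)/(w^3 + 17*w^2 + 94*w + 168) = (w - 3)/(w + 4)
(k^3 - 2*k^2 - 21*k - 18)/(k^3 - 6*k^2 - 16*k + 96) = (k^2 + 4*k + 3)/(k^2 - 16)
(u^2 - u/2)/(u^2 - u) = (u - 1/2)/(u - 1)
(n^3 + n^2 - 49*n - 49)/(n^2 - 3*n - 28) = (n^2 + 8*n + 7)/(n + 4)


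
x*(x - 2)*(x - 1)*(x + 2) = x^4 - x^3 - 4*x^2 + 4*x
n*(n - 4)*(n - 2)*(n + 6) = n^4 - 28*n^2 + 48*n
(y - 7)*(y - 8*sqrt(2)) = y^2 - 8*sqrt(2)*y - 7*y + 56*sqrt(2)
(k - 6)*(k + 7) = k^2 + k - 42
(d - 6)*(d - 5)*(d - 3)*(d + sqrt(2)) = d^4 - 14*d^3 + sqrt(2)*d^3 - 14*sqrt(2)*d^2 + 63*d^2 - 90*d + 63*sqrt(2)*d - 90*sqrt(2)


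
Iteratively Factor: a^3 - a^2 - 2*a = (a)*(a^2 - a - 2) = a*(a - 2)*(a + 1)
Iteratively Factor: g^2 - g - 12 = (g - 4)*(g + 3)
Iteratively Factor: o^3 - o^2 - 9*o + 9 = (o - 1)*(o^2 - 9) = (o - 3)*(o - 1)*(o + 3)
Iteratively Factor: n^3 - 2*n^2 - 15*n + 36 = (n - 3)*(n^2 + n - 12) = (n - 3)^2*(n + 4)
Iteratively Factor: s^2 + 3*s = (s + 3)*(s)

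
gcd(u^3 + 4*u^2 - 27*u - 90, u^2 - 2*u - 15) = u^2 - 2*u - 15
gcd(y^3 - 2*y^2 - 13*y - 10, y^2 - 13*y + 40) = y - 5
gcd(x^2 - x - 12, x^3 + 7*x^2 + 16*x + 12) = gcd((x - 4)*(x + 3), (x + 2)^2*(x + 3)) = x + 3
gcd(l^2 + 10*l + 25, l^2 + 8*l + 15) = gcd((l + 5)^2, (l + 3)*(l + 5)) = l + 5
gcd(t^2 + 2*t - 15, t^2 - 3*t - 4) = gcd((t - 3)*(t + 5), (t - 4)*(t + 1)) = 1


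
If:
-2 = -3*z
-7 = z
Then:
No Solution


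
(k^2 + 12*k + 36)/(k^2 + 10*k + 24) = (k + 6)/(k + 4)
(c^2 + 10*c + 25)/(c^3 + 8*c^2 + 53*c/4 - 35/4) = 4*(c + 5)/(4*c^2 + 12*c - 7)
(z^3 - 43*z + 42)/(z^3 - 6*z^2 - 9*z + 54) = (z^2 + 6*z - 7)/(z^2 - 9)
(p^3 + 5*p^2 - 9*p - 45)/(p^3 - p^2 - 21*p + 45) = (p + 3)/(p - 3)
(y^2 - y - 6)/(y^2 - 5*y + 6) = (y + 2)/(y - 2)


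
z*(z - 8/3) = z^2 - 8*z/3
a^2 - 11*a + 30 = (a - 6)*(a - 5)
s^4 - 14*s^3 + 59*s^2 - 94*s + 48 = (s - 8)*(s - 3)*(s - 2)*(s - 1)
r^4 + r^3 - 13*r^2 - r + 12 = (r - 3)*(r - 1)*(r + 1)*(r + 4)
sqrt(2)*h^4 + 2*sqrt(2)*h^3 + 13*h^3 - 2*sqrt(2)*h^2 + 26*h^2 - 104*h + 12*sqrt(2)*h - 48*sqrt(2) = (h - 2)*(h + 4)*(h + 6*sqrt(2))*(sqrt(2)*h + 1)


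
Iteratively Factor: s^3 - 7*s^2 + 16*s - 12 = (s - 3)*(s^2 - 4*s + 4) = (s - 3)*(s - 2)*(s - 2)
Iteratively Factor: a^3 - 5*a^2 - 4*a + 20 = (a - 2)*(a^2 - 3*a - 10) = (a - 5)*(a - 2)*(a + 2)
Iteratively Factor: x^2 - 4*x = (x - 4)*(x)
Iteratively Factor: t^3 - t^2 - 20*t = (t - 5)*(t^2 + 4*t) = t*(t - 5)*(t + 4)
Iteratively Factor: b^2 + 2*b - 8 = (b + 4)*(b - 2)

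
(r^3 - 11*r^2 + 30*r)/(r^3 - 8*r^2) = (r^2 - 11*r + 30)/(r*(r - 8))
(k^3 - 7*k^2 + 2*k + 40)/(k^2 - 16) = (k^2 - 3*k - 10)/(k + 4)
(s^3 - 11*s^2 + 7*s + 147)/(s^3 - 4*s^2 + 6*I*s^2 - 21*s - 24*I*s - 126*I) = (s - 7)/(s + 6*I)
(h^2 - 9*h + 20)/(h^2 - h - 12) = (h - 5)/(h + 3)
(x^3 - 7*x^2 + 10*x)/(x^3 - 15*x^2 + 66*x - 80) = x/(x - 8)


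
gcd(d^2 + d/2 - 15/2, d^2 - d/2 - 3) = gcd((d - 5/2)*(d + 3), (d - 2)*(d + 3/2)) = 1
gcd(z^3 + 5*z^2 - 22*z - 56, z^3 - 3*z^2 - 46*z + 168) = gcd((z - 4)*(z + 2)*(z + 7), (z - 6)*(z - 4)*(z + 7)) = z^2 + 3*z - 28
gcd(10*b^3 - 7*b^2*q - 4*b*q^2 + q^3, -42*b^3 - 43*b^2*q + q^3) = 1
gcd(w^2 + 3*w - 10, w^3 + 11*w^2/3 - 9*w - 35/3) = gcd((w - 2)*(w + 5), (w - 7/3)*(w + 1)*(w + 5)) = w + 5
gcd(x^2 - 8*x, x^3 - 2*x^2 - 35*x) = x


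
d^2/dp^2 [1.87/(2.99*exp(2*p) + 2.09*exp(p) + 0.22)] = (1.87*(5.98*exp(p) + 2.09)*(11.96*exp(p) + 4.18)*exp(p) - (22.3652*exp(p) + 3.9083)*(2.99*exp(2*p) + 2.09*exp(p) + 0.22))*exp(p)/(2.99*exp(2*p) + 2.09*exp(p) + 0.22)^3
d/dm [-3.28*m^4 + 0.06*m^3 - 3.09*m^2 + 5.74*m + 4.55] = -13.12*m^3 + 0.18*m^2 - 6.18*m + 5.74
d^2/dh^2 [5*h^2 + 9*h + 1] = 10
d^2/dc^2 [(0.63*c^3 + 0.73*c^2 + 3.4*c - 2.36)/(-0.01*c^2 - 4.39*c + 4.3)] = (-1.0842021724855e-19*c^5 + 5.55111512312578e-17*c^4 - 24.273612*c^3 + 71.168136*c^2 - 70.147776*c - 64.191728)/(1.0e-6*c^6 + 0.001317*c^5 + 0.576873*c^4 + 83.471899*c^3 - 248.05539*c^2 + 243.5133*c - 79.507)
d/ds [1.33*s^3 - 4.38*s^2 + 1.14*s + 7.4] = 3.99*s^2 - 8.76*s + 1.14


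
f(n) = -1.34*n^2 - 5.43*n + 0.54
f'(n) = -2.68*n - 5.43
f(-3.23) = 4.10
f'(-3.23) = 3.23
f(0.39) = -1.78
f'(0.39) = -6.48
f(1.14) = -7.39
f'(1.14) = -8.49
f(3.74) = -38.51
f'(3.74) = -15.45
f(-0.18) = 1.47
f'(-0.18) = -4.95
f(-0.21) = 1.62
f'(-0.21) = -4.87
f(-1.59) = 5.79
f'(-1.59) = -1.17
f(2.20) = -17.89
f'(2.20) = -11.33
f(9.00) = -156.87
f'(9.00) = -29.55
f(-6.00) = -15.12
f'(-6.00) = 10.65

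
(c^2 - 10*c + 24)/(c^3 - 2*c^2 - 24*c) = (c - 4)/(c*(c + 4))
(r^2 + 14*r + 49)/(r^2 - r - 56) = (r + 7)/(r - 8)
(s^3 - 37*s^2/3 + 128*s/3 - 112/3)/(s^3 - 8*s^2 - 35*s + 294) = (s^2 - 16*s/3 + 16/3)/(s^2 - s - 42)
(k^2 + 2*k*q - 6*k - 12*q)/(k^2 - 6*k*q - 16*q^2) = (6 - k)/(-k + 8*q)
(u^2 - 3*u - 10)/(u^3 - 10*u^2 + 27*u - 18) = (u^2 - 3*u - 10)/(u^3 - 10*u^2 + 27*u - 18)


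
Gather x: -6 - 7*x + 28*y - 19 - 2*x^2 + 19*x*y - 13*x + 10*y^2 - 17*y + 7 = -2*x^2 + x*(19*y - 20) + 10*y^2 + 11*y - 18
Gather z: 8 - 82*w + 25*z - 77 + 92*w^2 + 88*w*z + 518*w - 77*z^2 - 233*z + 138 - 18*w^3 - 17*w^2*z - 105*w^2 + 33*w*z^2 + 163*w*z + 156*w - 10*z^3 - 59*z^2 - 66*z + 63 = -18*w^3 - 13*w^2 + 592*w - 10*z^3 + z^2*(33*w - 136) + z*(-17*w^2 + 251*w - 274) + 132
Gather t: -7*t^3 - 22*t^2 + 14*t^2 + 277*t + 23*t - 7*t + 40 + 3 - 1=-7*t^3 - 8*t^2 + 293*t + 42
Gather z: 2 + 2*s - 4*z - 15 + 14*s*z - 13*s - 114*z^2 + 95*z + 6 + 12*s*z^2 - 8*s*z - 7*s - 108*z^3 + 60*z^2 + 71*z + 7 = -18*s - 108*z^3 + z^2*(12*s - 54) + z*(6*s + 162)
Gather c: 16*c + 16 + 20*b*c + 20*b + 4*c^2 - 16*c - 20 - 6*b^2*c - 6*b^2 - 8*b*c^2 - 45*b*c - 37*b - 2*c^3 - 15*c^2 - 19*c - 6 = -6*b^2 - 17*b - 2*c^3 + c^2*(-8*b - 11) + c*(-6*b^2 - 25*b - 19) - 10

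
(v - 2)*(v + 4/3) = v^2 - 2*v/3 - 8/3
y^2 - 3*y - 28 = (y - 7)*(y + 4)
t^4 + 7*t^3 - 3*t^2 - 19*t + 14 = (t - 1)^2*(t + 2)*(t + 7)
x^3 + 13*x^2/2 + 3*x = x*(x + 1/2)*(x + 6)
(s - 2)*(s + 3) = s^2 + s - 6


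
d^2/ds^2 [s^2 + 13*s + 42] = 2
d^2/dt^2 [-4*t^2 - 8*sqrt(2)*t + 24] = -8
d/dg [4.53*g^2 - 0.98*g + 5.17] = 9.06*g - 0.98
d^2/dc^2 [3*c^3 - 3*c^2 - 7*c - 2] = 18*c - 6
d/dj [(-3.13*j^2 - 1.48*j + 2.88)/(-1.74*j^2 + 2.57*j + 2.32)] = (-10.6193*j^2 - 4.5008*j - 10.8352)/(3.0276*j^4 - 8.9436*j^3 - 1.4687*j^2 + 11.9248*j + 5.3824)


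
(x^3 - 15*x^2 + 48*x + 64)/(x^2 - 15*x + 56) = (x^2 - 7*x - 8)/(x - 7)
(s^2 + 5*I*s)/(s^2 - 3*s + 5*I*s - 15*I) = s/(s - 3)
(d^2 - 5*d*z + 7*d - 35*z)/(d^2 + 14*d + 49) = (d - 5*z)/(d + 7)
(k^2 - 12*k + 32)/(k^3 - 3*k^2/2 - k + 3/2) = 2*(k^2 - 12*k + 32)/(2*k^3 - 3*k^2 - 2*k + 3)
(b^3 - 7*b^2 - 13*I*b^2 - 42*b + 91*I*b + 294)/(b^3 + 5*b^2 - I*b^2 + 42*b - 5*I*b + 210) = (b^2 - b*(7 + 6*I) + 42*I)/(b^2 + b*(5 + 6*I) + 30*I)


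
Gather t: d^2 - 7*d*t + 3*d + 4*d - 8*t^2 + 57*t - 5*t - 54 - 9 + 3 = d^2 + 7*d - 8*t^2 + t*(52 - 7*d) - 60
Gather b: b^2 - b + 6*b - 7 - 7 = b^2 + 5*b - 14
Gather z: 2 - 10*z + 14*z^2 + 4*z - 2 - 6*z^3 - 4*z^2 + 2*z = -6*z^3 + 10*z^2 - 4*z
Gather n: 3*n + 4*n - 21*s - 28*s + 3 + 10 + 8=7*n - 49*s + 21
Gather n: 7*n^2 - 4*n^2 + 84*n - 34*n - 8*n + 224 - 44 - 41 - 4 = 3*n^2 + 42*n + 135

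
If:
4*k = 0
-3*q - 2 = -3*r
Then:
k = 0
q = r - 2/3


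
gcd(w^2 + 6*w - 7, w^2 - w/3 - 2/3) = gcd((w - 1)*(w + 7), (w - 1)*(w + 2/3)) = w - 1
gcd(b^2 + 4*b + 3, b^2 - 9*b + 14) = 1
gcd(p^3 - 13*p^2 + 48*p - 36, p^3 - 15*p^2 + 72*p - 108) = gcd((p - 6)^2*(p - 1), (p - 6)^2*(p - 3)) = p^2 - 12*p + 36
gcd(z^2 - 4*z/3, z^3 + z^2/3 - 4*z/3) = z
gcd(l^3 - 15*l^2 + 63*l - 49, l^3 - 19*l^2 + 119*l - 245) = l^2 - 14*l + 49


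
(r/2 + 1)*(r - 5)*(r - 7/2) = r^3/2 - 13*r^2/4 + r/4 + 35/2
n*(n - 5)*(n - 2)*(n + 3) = n^4 - 4*n^3 - 11*n^2 + 30*n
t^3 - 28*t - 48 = (t - 6)*(t + 2)*(t + 4)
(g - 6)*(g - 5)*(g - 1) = g^3 - 12*g^2 + 41*g - 30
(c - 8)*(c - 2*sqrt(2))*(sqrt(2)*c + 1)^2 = 2*c^4 - 16*c^3 - 2*sqrt(2)*c^3 - 7*c^2 + 16*sqrt(2)*c^2 - 2*sqrt(2)*c + 56*c + 16*sqrt(2)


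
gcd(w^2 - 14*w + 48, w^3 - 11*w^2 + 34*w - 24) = w - 6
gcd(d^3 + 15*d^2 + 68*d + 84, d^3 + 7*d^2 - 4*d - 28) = d^2 + 9*d + 14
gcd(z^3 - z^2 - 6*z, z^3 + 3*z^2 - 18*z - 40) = z + 2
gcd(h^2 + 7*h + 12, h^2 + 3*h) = h + 3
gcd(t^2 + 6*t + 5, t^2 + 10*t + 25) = t + 5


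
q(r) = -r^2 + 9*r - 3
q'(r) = 9 - 2*r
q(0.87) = 4.07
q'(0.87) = 7.26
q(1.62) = 8.96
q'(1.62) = 5.76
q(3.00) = 15.00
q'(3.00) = 3.00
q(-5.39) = -80.56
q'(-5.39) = 19.78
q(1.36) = 7.39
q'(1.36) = 6.28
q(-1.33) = -16.74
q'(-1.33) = 11.66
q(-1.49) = -18.63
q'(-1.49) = 11.98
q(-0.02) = -3.18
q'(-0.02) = 9.04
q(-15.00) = -363.00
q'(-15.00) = 39.00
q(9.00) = -3.00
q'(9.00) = -9.00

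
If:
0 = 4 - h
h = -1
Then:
No Solution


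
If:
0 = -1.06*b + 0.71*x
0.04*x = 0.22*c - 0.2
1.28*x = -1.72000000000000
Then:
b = -0.90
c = 0.66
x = -1.34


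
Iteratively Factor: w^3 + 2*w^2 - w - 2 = (w - 1)*(w^2 + 3*w + 2) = (w - 1)*(w + 1)*(w + 2)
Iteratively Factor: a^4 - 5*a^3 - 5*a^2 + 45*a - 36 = (a + 3)*(a^3 - 8*a^2 + 19*a - 12) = (a - 1)*(a + 3)*(a^2 - 7*a + 12) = (a - 4)*(a - 1)*(a + 3)*(a - 3)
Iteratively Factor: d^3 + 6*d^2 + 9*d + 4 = (d + 1)*(d^2 + 5*d + 4) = (d + 1)^2*(d + 4)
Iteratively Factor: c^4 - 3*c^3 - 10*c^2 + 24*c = (c)*(c^3 - 3*c^2 - 10*c + 24) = c*(c + 3)*(c^2 - 6*c + 8) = c*(c - 2)*(c + 3)*(c - 4)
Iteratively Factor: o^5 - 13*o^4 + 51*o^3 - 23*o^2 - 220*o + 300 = (o - 5)*(o^4 - 8*o^3 + 11*o^2 + 32*o - 60) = (o - 5)*(o - 3)*(o^3 - 5*o^2 - 4*o + 20) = (o - 5)^2*(o - 3)*(o^2 - 4) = (o - 5)^2*(o - 3)*(o + 2)*(o - 2)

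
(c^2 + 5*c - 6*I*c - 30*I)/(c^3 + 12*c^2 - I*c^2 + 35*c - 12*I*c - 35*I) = (c - 6*I)/(c^2 + c*(7 - I) - 7*I)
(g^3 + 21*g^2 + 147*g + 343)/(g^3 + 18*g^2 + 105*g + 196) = (g + 7)/(g + 4)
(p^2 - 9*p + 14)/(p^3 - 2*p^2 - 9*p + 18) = (p - 7)/(p^2 - 9)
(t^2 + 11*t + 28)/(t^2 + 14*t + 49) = (t + 4)/(t + 7)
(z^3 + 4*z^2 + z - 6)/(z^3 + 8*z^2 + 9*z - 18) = (z + 2)/(z + 6)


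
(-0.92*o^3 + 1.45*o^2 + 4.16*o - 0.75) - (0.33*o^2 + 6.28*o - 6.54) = -0.92*o^3 + 1.12*o^2 - 2.12*o + 5.79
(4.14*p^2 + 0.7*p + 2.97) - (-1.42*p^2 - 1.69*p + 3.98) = 5.56*p^2 + 2.39*p - 1.01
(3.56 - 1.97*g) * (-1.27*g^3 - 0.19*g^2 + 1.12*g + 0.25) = 2.5019*g^4 - 4.1469*g^3 - 2.8828*g^2 + 3.4947*g + 0.89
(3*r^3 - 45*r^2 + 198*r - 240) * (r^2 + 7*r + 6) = 3*r^5 - 24*r^4 - 99*r^3 + 876*r^2 - 492*r - 1440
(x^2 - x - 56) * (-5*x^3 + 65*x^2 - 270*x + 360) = -5*x^5 + 70*x^4 - 55*x^3 - 3010*x^2 + 14760*x - 20160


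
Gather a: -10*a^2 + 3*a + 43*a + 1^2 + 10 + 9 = -10*a^2 + 46*a + 20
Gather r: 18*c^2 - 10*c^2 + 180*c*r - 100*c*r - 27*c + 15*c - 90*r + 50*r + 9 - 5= 8*c^2 - 12*c + r*(80*c - 40) + 4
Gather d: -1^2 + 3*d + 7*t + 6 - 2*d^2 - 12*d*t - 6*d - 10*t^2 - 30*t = -2*d^2 + d*(-12*t - 3) - 10*t^2 - 23*t + 5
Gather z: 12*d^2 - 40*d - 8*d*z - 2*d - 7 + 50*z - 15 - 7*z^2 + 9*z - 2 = 12*d^2 - 42*d - 7*z^2 + z*(59 - 8*d) - 24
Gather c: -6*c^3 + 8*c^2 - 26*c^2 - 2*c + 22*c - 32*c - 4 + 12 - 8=-6*c^3 - 18*c^2 - 12*c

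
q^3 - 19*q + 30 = (q - 3)*(q - 2)*(q + 5)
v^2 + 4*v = v*(v + 4)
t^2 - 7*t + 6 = (t - 6)*(t - 1)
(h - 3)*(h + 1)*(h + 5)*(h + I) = h^4 + 3*h^3 + I*h^3 - 13*h^2 + 3*I*h^2 - 15*h - 13*I*h - 15*I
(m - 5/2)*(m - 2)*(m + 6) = m^3 + 3*m^2/2 - 22*m + 30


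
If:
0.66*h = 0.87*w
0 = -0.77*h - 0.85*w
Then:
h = 0.00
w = 0.00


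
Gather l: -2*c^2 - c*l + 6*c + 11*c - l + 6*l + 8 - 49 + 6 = -2*c^2 + 17*c + l*(5 - c) - 35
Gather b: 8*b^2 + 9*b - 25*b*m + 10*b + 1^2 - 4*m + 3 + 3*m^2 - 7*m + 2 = 8*b^2 + b*(19 - 25*m) + 3*m^2 - 11*m + 6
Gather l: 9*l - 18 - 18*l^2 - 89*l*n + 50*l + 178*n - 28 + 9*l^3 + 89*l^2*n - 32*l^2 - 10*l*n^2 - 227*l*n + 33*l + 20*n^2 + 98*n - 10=9*l^3 + l^2*(89*n - 50) + l*(-10*n^2 - 316*n + 92) + 20*n^2 + 276*n - 56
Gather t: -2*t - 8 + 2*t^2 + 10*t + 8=2*t^2 + 8*t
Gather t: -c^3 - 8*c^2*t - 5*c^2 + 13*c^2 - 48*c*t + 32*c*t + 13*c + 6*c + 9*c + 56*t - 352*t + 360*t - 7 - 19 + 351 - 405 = -c^3 + 8*c^2 + 28*c + t*(-8*c^2 - 16*c + 64) - 80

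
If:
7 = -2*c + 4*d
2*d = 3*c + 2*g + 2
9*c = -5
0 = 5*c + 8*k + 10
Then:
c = -5/9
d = 53/36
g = 47/36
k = -65/72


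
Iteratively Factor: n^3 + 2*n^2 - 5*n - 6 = (n + 3)*(n^2 - n - 2) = (n - 2)*(n + 3)*(n + 1)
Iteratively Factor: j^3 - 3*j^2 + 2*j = (j - 2)*(j^2 - j) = j*(j - 2)*(j - 1)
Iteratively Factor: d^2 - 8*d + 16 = (d - 4)*(d - 4)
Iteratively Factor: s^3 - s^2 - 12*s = (s)*(s^2 - s - 12) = s*(s - 4)*(s + 3)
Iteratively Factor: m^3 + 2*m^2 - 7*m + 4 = (m - 1)*(m^2 + 3*m - 4) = (m - 1)*(m + 4)*(m - 1)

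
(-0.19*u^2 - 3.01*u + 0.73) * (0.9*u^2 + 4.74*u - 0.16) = -0.171*u^4 - 3.6096*u^3 - 13.58*u^2 + 3.9418*u - 0.1168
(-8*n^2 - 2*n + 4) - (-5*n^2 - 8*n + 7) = -3*n^2 + 6*n - 3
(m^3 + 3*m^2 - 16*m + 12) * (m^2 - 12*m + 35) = m^5 - 9*m^4 - 17*m^3 + 309*m^2 - 704*m + 420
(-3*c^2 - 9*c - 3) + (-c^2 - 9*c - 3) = -4*c^2 - 18*c - 6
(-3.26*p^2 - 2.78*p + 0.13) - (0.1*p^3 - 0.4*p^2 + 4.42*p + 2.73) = -0.1*p^3 - 2.86*p^2 - 7.2*p - 2.6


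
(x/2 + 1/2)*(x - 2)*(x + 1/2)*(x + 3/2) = x^4/2 + x^3/2 - 13*x^2/8 - 19*x/8 - 3/4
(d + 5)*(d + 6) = d^2 + 11*d + 30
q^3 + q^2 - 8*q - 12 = (q - 3)*(q + 2)^2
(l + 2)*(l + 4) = l^2 + 6*l + 8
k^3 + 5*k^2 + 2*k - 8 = (k - 1)*(k + 2)*(k + 4)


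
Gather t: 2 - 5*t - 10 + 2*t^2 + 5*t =2*t^2 - 8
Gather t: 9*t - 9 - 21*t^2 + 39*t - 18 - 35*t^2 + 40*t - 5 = -56*t^2 + 88*t - 32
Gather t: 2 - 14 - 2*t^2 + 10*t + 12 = -2*t^2 + 10*t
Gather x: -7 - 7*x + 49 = 42 - 7*x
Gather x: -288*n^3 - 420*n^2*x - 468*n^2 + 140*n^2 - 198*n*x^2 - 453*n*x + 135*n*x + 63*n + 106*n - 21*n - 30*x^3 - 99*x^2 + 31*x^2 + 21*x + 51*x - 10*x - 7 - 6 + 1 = -288*n^3 - 328*n^2 + 148*n - 30*x^3 + x^2*(-198*n - 68) + x*(-420*n^2 - 318*n + 62) - 12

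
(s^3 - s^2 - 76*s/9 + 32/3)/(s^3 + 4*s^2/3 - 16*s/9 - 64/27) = 3*(3*s^2 + s - 24)/(9*s^2 + 24*s + 16)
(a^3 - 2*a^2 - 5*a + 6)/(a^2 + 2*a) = a - 4 + 3/a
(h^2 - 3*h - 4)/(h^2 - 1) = (h - 4)/(h - 1)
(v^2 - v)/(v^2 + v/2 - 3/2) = 2*v/(2*v + 3)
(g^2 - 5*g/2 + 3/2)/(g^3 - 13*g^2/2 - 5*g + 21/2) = (2*g - 3)/(2*g^2 - 11*g - 21)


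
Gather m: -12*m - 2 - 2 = -12*m - 4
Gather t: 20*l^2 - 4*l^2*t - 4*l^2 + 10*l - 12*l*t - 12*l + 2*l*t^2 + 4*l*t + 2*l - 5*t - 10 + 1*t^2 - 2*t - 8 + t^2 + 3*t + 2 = 16*l^2 + t^2*(2*l + 2) + t*(-4*l^2 - 8*l - 4) - 16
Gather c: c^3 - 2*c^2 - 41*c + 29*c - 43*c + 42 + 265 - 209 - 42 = c^3 - 2*c^2 - 55*c + 56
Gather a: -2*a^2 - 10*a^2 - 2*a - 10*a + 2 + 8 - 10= -12*a^2 - 12*a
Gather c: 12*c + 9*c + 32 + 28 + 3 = 21*c + 63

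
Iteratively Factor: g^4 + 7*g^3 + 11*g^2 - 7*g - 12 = (g - 1)*(g^3 + 8*g^2 + 19*g + 12) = (g - 1)*(g + 3)*(g^2 + 5*g + 4) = (g - 1)*(g + 1)*(g + 3)*(g + 4)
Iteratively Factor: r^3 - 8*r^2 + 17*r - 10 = (r - 2)*(r^2 - 6*r + 5) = (r - 2)*(r - 1)*(r - 5)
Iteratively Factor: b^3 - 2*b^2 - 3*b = (b + 1)*(b^2 - 3*b) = (b - 3)*(b + 1)*(b)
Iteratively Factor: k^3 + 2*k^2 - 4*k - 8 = (k + 2)*(k^2 - 4) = (k + 2)^2*(k - 2)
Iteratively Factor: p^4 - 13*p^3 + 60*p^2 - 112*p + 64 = (p - 4)*(p^3 - 9*p^2 + 24*p - 16) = (p - 4)^2*(p^2 - 5*p + 4) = (p - 4)^3*(p - 1)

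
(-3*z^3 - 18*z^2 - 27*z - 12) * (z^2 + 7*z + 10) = -3*z^5 - 39*z^4 - 183*z^3 - 381*z^2 - 354*z - 120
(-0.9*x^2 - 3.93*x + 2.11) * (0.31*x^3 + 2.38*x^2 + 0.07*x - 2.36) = -0.279*x^5 - 3.3603*x^4 - 8.7623*x^3 + 6.8707*x^2 + 9.4225*x - 4.9796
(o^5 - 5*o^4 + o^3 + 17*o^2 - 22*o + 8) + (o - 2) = o^5 - 5*o^4 + o^3 + 17*o^2 - 21*o + 6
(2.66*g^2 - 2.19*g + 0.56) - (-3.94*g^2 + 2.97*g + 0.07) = 6.6*g^2 - 5.16*g + 0.49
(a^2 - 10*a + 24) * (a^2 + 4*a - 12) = a^4 - 6*a^3 - 28*a^2 + 216*a - 288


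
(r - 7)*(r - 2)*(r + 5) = r^3 - 4*r^2 - 31*r + 70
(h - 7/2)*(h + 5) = h^2 + 3*h/2 - 35/2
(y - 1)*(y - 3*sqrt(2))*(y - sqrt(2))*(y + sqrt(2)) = y^4 - 3*sqrt(2)*y^3 - y^3 - 2*y^2 + 3*sqrt(2)*y^2 + 2*y + 6*sqrt(2)*y - 6*sqrt(2)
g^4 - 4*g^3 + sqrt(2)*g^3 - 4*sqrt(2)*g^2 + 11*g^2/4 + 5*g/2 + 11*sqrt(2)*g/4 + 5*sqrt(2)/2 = (g - 5/2)*(g - 2)*(g + 1/2)*(g + sqrt(2))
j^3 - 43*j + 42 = (j - 6)*(j - 1)*(j + 7)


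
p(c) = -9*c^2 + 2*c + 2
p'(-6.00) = 110.00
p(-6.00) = -334.00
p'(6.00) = -106.00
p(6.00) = -310.00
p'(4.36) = -76.48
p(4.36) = -160.37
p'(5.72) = -100.96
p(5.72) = -281.03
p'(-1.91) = 36.38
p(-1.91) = -34.65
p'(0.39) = -5.02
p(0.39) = 1.41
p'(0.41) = -5.38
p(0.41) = 1.31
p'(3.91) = -68.38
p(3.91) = -127.77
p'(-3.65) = 67.70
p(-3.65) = -125.20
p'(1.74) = -29.32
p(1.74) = -21.77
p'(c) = 2 - 18*c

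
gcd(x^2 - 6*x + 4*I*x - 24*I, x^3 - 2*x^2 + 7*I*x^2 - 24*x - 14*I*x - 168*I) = x - 6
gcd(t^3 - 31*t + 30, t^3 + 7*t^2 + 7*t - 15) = t - 1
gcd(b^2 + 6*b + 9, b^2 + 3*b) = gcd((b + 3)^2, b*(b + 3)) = b + 3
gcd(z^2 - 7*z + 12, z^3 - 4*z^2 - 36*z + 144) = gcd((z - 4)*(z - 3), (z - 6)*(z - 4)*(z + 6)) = z - 4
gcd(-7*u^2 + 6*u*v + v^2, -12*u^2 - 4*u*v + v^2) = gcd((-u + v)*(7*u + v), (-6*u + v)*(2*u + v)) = 1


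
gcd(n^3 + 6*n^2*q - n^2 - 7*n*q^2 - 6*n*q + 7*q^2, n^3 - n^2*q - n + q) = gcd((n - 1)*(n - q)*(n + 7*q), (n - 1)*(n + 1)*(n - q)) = -n^2 + n*q + n - q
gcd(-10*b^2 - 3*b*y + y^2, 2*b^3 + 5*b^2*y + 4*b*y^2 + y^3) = 2*b + y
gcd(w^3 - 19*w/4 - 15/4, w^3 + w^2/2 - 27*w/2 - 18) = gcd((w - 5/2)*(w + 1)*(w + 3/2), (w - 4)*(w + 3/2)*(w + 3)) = w + 3/2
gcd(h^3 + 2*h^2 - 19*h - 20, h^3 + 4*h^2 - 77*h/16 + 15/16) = h + 5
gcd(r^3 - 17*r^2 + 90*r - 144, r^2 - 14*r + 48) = r^2 - 14*r + 48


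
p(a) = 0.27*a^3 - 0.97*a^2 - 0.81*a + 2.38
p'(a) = 0.81*a^2 - 1.94*a - 0.81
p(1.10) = 0.67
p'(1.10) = -1.96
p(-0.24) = 2.51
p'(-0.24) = -0.30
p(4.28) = 2.31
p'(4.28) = 5.72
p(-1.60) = 0.09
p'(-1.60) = 4.37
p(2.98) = -1.50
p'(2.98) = 0.60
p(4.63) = 4.63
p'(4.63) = 7.57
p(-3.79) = -23.18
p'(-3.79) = 18.18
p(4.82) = 6.18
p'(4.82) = 8.66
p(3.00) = -1.49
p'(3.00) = 0.66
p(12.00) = 319.54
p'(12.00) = 92.55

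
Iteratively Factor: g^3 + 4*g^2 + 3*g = (g)*(g^2 + 4*g + 3) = g*(g + 3)*(g + 1)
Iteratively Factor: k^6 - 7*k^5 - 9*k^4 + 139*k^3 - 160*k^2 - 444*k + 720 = (k - 2)*(k^5 - 5*k^4 - 19*k^3 + 101*k^2 + 42*k - 360) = (k - 3)*(k - 2)*(k^4 - 2*k^3 - 25*k^2 + 26*k + 120) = (k - 3)*(k - 2)*(k + 4)*(k^3 - 6*k^2 - k + 30) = (k - 5)*(k - 3)*(k - 2)*(k + 4)*(k^2 - k - 6) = (k - 5)*(k - 3)^2*(k - 2)*(k + 4)*(k + 2)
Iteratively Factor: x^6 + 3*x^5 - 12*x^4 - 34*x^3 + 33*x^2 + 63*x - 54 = (x + 3)*(x^5 - 12*x^3 + 2*x^2 + 27*x - 18) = (x - 3)*(x + 3)*(x^4 + 3*x^3 - 3*x^2 - 7*x + 6) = (x - 3)*(x - 1)*(x + 3)*(x^3 + 4*x^2 + x - 6) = (x - 3)*(x - 1)*(x + 3)^2*(x^2 + x - 2) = (x - 3)*(x - 1)^2*(x + 3)^2*(x + 2)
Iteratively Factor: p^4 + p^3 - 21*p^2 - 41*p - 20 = (p + 1)*(p^3 - 21*p - 20) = (p - 5)*(p + 1)*(p^2 + 5*p + 4) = (p - 5)*(p + 1)^2*(p + 4)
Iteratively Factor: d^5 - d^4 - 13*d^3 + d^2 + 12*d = (d - 4)*(d^4 + 3*d^3 - d^2 - 3*d) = d*(d - 4)*(d^3 + 3*d^2 - d - 3) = d*(d - 4)*(d - 1)*(d^2 + 4*d + 3) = d*(d - 4)*(d - 1)*(d + 3)*(d + 1)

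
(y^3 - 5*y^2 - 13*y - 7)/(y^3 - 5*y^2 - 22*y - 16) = (y^2 - 6*y - 7)/(y^2 - 6*y - 16)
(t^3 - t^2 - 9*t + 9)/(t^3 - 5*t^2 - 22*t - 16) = (-t^3 + t^2 + 9*t - 9)/(-t^3 + 5*t^2 + 22*t + 16)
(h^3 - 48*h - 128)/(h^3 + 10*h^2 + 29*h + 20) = (h^2 - 4*h - 32)/(h^2 + 6*h + 5)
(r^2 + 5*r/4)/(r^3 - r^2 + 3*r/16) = 4*(4*r + 5)/(16*r^2 - 16*r + 3)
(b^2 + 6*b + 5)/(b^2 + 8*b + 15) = (b + 1)/(b + 3)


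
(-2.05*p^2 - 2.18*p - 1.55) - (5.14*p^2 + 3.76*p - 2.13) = -7.19*p^2 - 5.94*p + 0.58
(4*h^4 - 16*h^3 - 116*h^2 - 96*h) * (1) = 4*h^4 - 16*h^3 - 116*h^2 - 96*h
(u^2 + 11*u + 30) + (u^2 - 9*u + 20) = 2*u^2 + 2*u + 50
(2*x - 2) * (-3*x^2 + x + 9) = -6*x^3 + 8*x^2 + 16*x - 18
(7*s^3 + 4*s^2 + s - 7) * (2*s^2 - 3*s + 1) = 14*s^5 - 13*s^4 - 3*s^3 - 13*s^2 + 22*s - 7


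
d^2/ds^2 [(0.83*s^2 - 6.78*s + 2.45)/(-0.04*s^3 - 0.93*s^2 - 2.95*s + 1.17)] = (-0.002656*s^6 + 0.0650879999999998*s^5 + 2.053896*s^4 + 12.680118*s^3 - 16.05972*s^2 + 3.24649799999999*s - 3.443974)/(6.4e-5*s^9 + 0.004464*s^8 + 0.117948*s^7 + 1.457181*s^6 + 8.437521*s^5 + 20.415816*s^4 + 6.57727300000001*s^3 - 26.726544*s^2 + 12.114765*s - 1.601613)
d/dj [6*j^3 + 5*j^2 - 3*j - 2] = 18*j^2 + 10*j - 3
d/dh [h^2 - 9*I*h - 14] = 2*h - 9*I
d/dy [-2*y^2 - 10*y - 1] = -4*y - 10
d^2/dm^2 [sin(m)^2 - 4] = 2*cos(2*m)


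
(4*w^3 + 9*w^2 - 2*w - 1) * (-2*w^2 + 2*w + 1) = -8*w^5 - 10*w^4 + 26*w^3 + 7*w^2 - 4*w - 1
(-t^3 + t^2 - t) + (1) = -t^3 + t^2 - t + 1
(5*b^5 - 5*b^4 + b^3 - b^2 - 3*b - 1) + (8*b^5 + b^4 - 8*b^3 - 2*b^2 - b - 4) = 13*b^5 - 4*b^4 - 7*b^3 - 3*b^2 - 4*b - 5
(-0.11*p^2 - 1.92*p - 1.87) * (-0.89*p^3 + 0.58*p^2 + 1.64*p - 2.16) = 0.0979*p^5 + 1.645*p^4 + 0.3703*p^3 - 3.9958*p^2 + 1.0804*p + 4.0392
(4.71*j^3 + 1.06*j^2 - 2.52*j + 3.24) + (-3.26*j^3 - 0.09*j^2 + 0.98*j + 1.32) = 1.45*j^3 + 0.97*j^2 - 1.54*j + 4.56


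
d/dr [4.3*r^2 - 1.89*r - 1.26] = 8.6*r - 1.89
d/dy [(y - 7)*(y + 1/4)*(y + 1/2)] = 3*y^2 - 25*y/2 - 41/8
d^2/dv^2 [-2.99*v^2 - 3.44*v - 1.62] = -5.98000000000000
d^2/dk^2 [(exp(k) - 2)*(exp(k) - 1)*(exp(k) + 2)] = (9*exp(2*k) - 4*exp(k) - 4)*exp(k)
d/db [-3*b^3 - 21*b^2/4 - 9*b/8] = -9*b^2 - 21*b/2 - 9/8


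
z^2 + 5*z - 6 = (z - 1)*(z + 6)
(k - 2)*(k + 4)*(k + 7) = k^3 + 9*k^2 + 6*k - 56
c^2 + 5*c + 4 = (c + 1)*(c + 4)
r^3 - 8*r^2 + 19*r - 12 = (r - 4)*(r - 3)*(r - 1)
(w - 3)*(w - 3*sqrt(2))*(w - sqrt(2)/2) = w^3 - 7*sqrt(2)*w^2/2 - 3*w^2 + 3*w + 21*sqrt(2)*w/2 - 9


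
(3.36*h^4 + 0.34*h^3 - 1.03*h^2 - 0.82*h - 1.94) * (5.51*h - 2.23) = 18.5136*h^5 - 5.6194*h^4 - 6.4335*h^3 - 2.2213*h^2 - 8.8608*h + 4.3262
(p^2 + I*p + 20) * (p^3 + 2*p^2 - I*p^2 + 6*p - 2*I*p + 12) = p^5 + 2*p^4 + 27*p^3 + 54*p^2 - 14*I*p^2 + 120*p - 28*I*p + 240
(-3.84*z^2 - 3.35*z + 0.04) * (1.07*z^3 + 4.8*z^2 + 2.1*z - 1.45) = -4.1088*z^5 - 22.0165*z^4 - 24.1012*z^3 - 1.275*z^2 + 4.9415*z - 0.058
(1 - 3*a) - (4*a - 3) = 4 - 7*a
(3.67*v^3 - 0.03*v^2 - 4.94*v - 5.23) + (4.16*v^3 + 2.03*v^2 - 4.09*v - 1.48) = 7.83*v^3 + 2.0*v^2 - 9.03*v - 6.71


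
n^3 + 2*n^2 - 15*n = n*(n - 3)*(n + 5)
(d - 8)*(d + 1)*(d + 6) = d^3 - d^2 - 50*d - 48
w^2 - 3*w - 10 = (w - 5)*(w + 2)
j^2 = j^2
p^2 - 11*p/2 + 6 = (p - 4)*(p - 3/2)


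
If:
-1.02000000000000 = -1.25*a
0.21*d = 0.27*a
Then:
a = 0.82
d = 1.05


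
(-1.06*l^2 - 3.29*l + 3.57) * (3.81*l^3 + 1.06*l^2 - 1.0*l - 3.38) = -4.0386*l^5 - 13.6585*l^4 + 11.1743*l^3 + 10.657*l^2 + 7.5502*l - 12.0666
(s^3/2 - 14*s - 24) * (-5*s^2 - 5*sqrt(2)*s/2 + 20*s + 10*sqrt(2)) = -5*s^5/2 - 5*sqrt(2)*s^4/4 + 10*s^4 + 5*sqrt(2)*s^3 + 70*s^3 - 160*s^2 + 35*sqrt(2)*s^2 - 480*s - 80*sqrt(2)*s - 240*sqrt(2)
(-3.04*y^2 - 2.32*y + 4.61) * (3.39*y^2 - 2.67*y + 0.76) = -10.3056*y^4 + 0.252*y^3 + 19.5119*y^2 - 14.0719*y + 3.5036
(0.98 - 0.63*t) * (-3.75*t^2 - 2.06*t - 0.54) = 2.3625*t^3 - 2.3772*t^2 - 1.6786*t - 0.5292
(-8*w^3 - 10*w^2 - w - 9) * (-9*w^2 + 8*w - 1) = 72*w^5 + 26*w^4 - 63*w^3 + 83*w^2 - 71*w + 9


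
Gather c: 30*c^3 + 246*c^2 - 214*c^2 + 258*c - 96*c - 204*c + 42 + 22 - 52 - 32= 30*c^3 + 32*c^2 - 42*c - 20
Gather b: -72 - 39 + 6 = -105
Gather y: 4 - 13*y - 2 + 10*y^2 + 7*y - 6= 10*y^2 - 6*y - 4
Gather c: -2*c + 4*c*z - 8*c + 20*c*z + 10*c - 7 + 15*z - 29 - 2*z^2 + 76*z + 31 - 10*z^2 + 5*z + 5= 24*c*z - 12*z^2 + 96*z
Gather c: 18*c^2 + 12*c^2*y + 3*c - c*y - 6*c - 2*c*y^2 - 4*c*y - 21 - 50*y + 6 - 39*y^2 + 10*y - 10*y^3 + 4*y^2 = c^2*(12*y + 18) + c*(-2*y^2 - 5*y - 3) - 10*y^3 - 35*y^2 - 40*y - 15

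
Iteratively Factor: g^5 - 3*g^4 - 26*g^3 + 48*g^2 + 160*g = (g)*(g^4 - 3*g^3 - 26*g^2 + 48*g + 160) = g*(g - 5)*(g^3 + 2*g^2 - 16*g - 32) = g*(g - 5)*(g + 2)*(g^2 - 16) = g*(g - 5)*(g + 2)*(g + 4)*(g - 4)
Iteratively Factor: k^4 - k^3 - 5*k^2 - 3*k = (k + 1)*(k^3 - 2*k^2 - 3*k) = (k + 1)^2*(k^2 - 3*k) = (k - 3)*(k + 1)^2*(k)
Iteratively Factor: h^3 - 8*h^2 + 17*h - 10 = (h - 5)*(h^2 - 3*h + 2) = (h - 5)*(h - 2)*(h - 1)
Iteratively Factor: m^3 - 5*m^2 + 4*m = (m - 4)*(m^2 - m) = m*(m - 4)*(m - 1)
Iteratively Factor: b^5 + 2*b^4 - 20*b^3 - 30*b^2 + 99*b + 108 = (b - 3)*(b^4 + 5*b^3 - 5*b^2 - 45*b - 36) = (b - 3)*(b + 1)*(b^3 + 4*b^2 - 9*b - 36) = (b - 3)^2*(b + 1)*(b^2 + 7*b + 12) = (b - 3)^2*(b + 1)*(b + 4)*(b + 3)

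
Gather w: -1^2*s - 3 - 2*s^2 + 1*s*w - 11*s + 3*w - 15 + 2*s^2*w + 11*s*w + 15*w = -2*s^2 - 12*s + w*(2*s^2 + 12*s + 18) - 18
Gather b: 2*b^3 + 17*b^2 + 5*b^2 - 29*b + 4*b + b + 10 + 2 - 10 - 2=2*b^3 + 22*b^2 - 24*b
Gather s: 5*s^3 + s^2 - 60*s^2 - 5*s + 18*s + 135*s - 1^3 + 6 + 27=5*s^3 - 59*s^2 + 148*s + 32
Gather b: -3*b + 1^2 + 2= 3 - 3*b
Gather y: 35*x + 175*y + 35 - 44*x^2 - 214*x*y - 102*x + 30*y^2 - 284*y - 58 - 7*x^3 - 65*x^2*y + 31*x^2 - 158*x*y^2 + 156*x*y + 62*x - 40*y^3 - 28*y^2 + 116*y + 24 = -7*x^3 - 13*x^2 - 5*x - 40*y^3 + y^2*(2 - 158*x) + y*(-65*x^2 - 58*x + 7) + 1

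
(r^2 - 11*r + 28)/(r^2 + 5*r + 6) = (r^2 - 11*r + 28)/(r^2 + 5*r + 6)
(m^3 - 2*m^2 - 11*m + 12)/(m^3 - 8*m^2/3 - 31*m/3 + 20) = 3*(m - 1)/(3*m - 5)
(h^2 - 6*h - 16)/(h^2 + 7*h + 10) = (h - 8)/(h + 5)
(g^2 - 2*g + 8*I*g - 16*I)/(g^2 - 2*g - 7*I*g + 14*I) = (g + 8*I)/(g - 7*I)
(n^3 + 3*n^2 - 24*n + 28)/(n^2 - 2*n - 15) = (-n^3 - 3*n^2 + 24*n - 28)/(-n^2 + 2*n + 15)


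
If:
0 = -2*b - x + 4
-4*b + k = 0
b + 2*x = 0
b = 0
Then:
No Solution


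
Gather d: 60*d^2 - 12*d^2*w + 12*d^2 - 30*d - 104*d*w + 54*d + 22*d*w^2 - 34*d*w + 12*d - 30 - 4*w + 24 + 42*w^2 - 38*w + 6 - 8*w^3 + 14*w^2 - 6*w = d^2*(72 - 12*w) + d*(22*w^2 - 138*w + 36) - 8*w^3 + 56*w^2 - 48*w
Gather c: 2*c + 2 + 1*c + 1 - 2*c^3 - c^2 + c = -2*c^3 - c^2 + 4*c + 3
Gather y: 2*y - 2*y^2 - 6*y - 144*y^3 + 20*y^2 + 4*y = -144*y^3 + 18*y^2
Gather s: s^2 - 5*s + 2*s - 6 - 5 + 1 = s^2 - 3*s - 10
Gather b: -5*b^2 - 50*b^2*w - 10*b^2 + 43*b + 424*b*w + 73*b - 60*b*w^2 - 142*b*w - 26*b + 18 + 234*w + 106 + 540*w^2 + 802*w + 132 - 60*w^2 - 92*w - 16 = b^2*(-50*w - 15) + b*(-60*w^2 + 282*w + 90) + 480*w^2 + 944*w + 240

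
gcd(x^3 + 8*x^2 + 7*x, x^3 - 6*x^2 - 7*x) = x^2 + x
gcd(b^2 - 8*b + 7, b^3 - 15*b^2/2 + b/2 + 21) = b - 7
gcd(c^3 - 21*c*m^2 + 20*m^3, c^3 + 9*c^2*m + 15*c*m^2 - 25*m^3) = c^2 + 4*c*m - 5*m^2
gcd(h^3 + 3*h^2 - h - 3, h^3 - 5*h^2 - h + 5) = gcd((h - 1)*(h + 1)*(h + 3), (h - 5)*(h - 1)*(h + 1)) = h^2 - 1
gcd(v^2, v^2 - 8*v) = v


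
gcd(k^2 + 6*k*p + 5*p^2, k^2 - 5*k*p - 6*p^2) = k + p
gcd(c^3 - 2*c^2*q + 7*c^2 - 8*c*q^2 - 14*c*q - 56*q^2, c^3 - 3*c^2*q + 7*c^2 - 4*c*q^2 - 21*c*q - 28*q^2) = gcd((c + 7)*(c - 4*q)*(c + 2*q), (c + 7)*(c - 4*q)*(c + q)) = -c^2 + 4*c*q - 7*c + 28*q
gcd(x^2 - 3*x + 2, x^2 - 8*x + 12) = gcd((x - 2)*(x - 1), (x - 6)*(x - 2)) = x - 2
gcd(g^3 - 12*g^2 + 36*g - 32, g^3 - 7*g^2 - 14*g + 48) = g^2 - 10*g + 16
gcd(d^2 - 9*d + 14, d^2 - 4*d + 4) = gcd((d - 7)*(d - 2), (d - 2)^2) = d - 2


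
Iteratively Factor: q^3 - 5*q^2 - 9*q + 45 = (q - 5)*(q^2 - 9) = (q - 5)*(q + 3)*(q - 3)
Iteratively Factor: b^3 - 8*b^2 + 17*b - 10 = (b - 5)*(b^2 - 3*b + 2) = (b - 5)*(b - 1)*(b - 2)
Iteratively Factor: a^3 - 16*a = (a)*(a^2 - 16) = a*(a - 4)*(a + 4)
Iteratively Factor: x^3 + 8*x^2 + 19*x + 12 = (x + 4)*(x^2 + 4*x + 3) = (x + 1)*(x + 4)*(x + 3)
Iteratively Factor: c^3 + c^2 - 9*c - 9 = (c - 3)*(c^2 + 4*c + 3) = (c - 3)*(c + 3)*(c + 1)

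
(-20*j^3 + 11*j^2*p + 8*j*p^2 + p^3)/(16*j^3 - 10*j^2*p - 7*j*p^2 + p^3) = (20*j^2 + 9*j*p + p^2)/(-16*j^2 - 6*j*p + p^2)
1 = 1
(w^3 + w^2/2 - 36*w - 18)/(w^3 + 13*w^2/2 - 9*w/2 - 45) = (2*w^2 - 11*w - 6)/(2*w^2 + w - 15)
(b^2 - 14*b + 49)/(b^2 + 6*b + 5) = (b^2 - 14*b + 49)/(b^2 + 6*b + 5)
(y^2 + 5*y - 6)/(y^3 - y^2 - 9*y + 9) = (y + 6)/(y^2 - 9)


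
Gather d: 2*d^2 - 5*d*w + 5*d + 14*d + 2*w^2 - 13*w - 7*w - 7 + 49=2*d^2 + d*(19 - 5*w) + 2*w^2 - 20*w + 42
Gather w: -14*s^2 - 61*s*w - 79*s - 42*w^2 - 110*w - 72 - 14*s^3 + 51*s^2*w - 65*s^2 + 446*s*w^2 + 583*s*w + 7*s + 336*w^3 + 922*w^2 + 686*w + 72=-14*s^3 - 79*s^2 - 72*s + 336*w^3 + w^2*(446*s + 880) + w*(51*s^2 + 522*s + 576)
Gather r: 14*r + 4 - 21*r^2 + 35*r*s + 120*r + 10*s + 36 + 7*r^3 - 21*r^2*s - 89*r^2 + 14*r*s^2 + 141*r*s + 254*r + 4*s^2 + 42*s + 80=7*r^3 + r^2*(-21*s - 110) + r*(14*s^2 + 176*s + 388) + 4*s^2 + 52*s + 120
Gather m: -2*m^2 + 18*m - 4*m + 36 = -2*m^2 + 14*m + 36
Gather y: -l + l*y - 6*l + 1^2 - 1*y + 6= -7*l + y*(l - 1) + 7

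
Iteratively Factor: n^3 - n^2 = (n - 1)*(n^2) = n*(n - 1)*(n)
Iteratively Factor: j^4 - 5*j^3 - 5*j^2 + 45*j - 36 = (j + 3)*(j^3 - 8*j^2 + 19*j - 12) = (j - 3)*(j + 3)*(j^2 - 5*j + 4) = (j - 3)*(j - 1)*(j + 3)*(j - 4)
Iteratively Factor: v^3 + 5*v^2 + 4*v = (v + 1)*(v^2 + 4*v) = v*(v + 1)*(v + 4)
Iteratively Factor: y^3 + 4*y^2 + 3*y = (y + 1)*(y^2 + 3*y) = (y + 1)*(y + 3)*(y)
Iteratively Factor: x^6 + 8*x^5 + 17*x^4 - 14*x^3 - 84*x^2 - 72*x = (x)*(x^5 + 8*x^4 + 17*x^3 - 14*x^2 - 84*x - 72) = x*(x + 3)*(x^4 + 5*x^3 + 2*x^2 - 20*x - 24) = x*(x + 2)*(x + 3)*(x^3 + 3*x^2 - 4*x - 12) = x*(x + 2)^2*(x + 3)*(x^2 + x - 6) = x*(x + 2)^2*(x + 3)^2*(x - 2)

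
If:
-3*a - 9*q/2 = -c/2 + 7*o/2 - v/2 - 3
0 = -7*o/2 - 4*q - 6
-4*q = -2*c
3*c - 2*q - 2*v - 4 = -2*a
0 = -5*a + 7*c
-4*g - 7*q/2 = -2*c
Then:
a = 224/55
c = 32/11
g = 2/11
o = -260/77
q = 16/11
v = 274/55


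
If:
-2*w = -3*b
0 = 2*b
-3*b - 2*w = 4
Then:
No Solution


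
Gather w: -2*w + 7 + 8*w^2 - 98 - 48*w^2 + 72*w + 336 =-40*w^2 + 70*w + 245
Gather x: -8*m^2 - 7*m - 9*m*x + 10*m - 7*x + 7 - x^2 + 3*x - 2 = -8*m^2 + 3*m - x^2 + x*(-9*m - 4) + 5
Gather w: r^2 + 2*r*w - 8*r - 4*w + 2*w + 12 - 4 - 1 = r^2 - 8*r + w*(2*r - 2) + 7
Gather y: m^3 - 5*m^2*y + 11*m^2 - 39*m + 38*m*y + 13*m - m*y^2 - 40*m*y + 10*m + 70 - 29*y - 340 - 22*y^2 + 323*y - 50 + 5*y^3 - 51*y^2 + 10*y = m^3 + 11*m^2 - 16*m + 5*y^3 + y^2*(-m - 73) + y*(-5*m^2 - 2*m + 304) - 320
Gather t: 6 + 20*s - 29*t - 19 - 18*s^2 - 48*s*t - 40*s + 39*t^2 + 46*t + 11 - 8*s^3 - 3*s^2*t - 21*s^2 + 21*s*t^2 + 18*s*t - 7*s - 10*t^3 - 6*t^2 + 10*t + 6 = -8*s^3 - 39*s^2 - 27*s - 10*t^3 + t^2*(21*s + 33) + t*(-3*s^2 - 30*s + 27) + 4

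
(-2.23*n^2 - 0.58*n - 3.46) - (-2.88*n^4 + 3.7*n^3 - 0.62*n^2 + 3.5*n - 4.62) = 2.88*n^4 - 3.7*n^3 - 1.61*n^2 - 4.08*n + 1.16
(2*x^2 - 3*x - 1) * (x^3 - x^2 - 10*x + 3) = 2*x^5 - 5*x^4 - 18*x^3 + 37*x^2 + x - 3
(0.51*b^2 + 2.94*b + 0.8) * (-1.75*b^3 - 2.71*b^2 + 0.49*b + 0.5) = -0.8925*b^5 - 6.5271*b^4 - 9.1175*b^3 - 0.4724*b^2 + 1.862*b + 0.4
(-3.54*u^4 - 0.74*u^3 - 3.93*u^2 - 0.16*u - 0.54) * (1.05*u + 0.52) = -3.717*u^5 - 2.6178*u^4 - 4.5113*u^3 - 2.2116*u^2 - 0.6502*u - 0.2808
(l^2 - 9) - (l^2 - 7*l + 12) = 7*l - 21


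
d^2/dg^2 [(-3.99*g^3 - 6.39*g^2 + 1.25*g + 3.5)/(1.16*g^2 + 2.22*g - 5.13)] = (-2.8421709430404e-14*g^4 - 50.5409600000001*g^3 + 72.7470120000002*g^2 - 531.316386*g - 231.704082)/(1.560896*g^6 + 8.961696*g^5 - 3.557952*g^4 - 68.323608*g^3 + 15.734736*g^2 + 175.270554*g - 135.005697)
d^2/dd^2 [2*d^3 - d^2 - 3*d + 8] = 12*d - 2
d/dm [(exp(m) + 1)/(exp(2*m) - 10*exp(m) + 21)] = (-2*(exp(m) - 5)*(exp(m) + 1) + exp(2*m) - 10*exp(m) + 21)*exp(m)/(exp(2*m) - 10*exp(m) + 21)^2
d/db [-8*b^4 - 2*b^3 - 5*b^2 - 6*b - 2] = -32*b^3 - 6*b^2 - 10*b - 6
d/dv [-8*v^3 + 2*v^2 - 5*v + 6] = -24*v^2 + 4*v - 5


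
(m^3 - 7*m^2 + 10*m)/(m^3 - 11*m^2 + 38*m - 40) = m/(m - 4)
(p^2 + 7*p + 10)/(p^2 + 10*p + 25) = (p + 2)/(p + 5)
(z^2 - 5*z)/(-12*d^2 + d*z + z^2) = z*(z - 5)/(-12*d^2 + d*z + z^2)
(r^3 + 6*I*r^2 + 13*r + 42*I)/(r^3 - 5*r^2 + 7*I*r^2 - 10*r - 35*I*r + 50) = (r^2 + 4*I*r + 21)/(r^2 + 5*r*(-1 + I) - 25*I)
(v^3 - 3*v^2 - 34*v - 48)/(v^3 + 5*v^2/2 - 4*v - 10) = 2*(v^2 - 5*v - 24)/(2*v^2 + v - 10)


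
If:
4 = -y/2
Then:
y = -8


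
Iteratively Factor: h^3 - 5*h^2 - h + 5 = (h - 1)*(h^2 - 4*h - 5) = (h - 1)*(h + 1)*(h - 5)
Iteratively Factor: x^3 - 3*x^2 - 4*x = (x + 1)*(x^2 - 4*x) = x*(x + 1)*(x - 4)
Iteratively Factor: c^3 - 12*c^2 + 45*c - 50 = (c - 5)*(c^2 - 7*c + 10) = (c - 5)*(c - 2)*(c - 5)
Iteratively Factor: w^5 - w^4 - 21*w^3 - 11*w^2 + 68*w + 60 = (w + 2)*(w^4 - 3*w^3 - 15*w^2 + 19*w + 30) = (w - 2)*(w + 2)*(w^3 - w^2 - 17*w - 15) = (w - 5)*(w - 2)*(w + 2)*(w^2 + 4*w + 3) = (w - 5)*(w - 2)*(w + 1)*(w + 2)*(w + 3)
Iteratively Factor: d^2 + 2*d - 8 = (d + 4)*(d - 2)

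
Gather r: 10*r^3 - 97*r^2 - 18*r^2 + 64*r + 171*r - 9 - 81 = 10*r^3 - 115*r^2 + 235*r - 90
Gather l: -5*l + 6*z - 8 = -5*l + 6*z - 8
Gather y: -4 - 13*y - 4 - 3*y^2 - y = -3*y^2 - 14*y - 8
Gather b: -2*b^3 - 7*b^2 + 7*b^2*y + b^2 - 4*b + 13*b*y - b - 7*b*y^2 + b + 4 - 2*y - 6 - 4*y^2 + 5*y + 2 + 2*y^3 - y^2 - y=-2*b^3 + b^2*(7*y - 6) + b*(-7*y^2 + 13*y - 4) + 2*y^3 - 5*y^2 + 2*y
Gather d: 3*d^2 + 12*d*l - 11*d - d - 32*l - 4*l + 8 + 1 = 3*d^2 + d*(12*l - 12) - 36*l + 9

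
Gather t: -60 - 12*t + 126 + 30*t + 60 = 18*t + 126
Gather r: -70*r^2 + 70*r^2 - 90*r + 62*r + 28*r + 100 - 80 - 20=0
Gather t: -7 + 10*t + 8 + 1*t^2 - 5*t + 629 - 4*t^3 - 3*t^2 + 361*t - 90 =-4*t^3 - 2*t^2 + 366*t + 540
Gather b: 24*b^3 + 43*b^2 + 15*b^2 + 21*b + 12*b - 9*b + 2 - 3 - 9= 24*b^3 + 58*b^2 + 24*b - 10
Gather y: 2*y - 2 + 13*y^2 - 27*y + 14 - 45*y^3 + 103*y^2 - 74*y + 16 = -45*y^3 + 116*y^2 - 99*y + 28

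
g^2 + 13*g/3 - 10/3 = (g - 2/3)*(g + 5)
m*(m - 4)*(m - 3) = m^3 - 7*m^2 + 12*m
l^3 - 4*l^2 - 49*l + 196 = (l - 7)*(l - 4)*(l + 7)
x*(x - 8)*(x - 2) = x^3 - 10*x^2 + 16*x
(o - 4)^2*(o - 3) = o^3 - 11*o^2 + 40*o - 48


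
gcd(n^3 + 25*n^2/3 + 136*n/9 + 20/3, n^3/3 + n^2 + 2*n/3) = 1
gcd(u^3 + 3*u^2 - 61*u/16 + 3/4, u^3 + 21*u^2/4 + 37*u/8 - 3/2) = u^2 + 15*u/4 - 1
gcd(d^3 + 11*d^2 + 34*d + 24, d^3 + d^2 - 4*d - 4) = d + 1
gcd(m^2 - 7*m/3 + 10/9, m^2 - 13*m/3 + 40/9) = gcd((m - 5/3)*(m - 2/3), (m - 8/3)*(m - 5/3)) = m - 5/3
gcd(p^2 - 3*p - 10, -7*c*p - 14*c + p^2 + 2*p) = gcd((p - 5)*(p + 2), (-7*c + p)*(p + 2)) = p + 2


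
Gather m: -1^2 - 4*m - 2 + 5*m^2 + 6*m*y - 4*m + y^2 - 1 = 5*m^2 + m*(6*y - 8) + y^2 - 4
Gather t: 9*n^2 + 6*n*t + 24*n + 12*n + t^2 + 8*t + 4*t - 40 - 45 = 9*n^2 + 36*n + t^2 + t*(6*n + 12) - 85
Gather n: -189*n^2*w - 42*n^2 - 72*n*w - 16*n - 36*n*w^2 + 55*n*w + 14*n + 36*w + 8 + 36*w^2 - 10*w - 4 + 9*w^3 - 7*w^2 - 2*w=n^2*(-189*w - 42) + n*(-36*w^2 - 17*w - 2) + 9*w^3 + 29*w^2 + 24*w + 4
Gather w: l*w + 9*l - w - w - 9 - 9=9*l + w*(l - 2) - 18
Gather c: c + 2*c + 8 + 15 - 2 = 3*c + 21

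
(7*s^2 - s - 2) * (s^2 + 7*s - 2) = 7*s^4 + 48*s^3 - 23*s^2 - 12*s + 4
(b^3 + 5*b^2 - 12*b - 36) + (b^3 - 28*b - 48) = 2*b^3 + 5*b^2 - 40*b - 84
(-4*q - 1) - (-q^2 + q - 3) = q^2 - 5*q + 2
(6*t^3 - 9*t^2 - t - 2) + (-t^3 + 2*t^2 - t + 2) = 5*t^3 - 7*t^2 - 2*t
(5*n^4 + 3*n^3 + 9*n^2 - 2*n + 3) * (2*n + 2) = 10*n^5 + 16*n^4 + 24*n^3 + 14*n^2 + 2*n + 6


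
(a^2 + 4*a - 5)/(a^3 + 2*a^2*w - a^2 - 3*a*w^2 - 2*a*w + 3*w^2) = (-a - 5)/(-a^2 - 2*a*w + 3*w^2)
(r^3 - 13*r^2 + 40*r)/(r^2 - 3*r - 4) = r*(-r^2 + 13*r - 40)/(-r^2 + 3*r + 4)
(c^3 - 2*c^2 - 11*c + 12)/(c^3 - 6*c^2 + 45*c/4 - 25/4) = 4*(c^2 - c - 12)/(4*c^2 - 20*c + 25)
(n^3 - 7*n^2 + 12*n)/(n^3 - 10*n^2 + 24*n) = (n - 3)/(n - 6)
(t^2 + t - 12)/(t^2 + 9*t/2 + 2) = 2*(t - 3)/(2*t + 1)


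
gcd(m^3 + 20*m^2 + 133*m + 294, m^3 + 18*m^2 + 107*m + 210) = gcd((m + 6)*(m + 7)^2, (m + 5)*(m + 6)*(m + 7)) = m^2 + 13*m + 42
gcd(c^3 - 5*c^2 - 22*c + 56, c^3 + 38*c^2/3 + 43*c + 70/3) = 1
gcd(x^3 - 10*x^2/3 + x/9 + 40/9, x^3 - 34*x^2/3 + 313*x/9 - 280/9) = x^2 - 13*x/3 + 40/9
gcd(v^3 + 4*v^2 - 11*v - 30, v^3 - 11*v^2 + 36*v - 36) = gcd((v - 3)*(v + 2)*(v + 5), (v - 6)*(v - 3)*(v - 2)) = v - 3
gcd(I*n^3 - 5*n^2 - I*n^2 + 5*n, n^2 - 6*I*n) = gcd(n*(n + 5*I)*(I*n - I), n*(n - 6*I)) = n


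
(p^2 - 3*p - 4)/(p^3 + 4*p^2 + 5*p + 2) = (p - 4)/(p^2 + 3*p + 2)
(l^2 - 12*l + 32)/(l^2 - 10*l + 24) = (l - 8)/(l - 6)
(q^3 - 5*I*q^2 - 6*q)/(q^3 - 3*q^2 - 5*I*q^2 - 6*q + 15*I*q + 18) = q/(q - 3)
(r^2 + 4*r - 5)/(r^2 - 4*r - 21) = (-r^2 - 4*r + 5)/(-r^2 + 4*r + 21)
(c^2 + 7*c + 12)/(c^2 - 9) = (c + 4)/(c - 3)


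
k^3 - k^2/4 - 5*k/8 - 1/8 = (k - 1)*(k + 1/4)*(k + 1/2)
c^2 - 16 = (c - 4)*(c + 4)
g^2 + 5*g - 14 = (g - 2)*(g + 7)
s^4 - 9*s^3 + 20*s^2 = s^2*(s - 5)*(s - 4)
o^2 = o^2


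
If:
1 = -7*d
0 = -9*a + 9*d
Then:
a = -1/7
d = -1/7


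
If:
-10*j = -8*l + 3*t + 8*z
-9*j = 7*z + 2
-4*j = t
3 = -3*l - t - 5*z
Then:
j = 20/421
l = -151/421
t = -80/421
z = -146/421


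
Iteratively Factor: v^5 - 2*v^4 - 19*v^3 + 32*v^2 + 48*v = (v - 3)*(v^4 + v^3 - 16*v^2 - 16*v) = v*(v - 3)*(v^3 + v^2 - 16*v - 16) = v*(v - 3)*(v + 4)*(v^2 - 3*v - 4) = v*(v - 4)*(v - 3)*(v + 4)*(v + 1)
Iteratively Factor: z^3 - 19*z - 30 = (z + 2)*(z^2 - 2*z - 15) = (z + 2)*(z + 3)*(z - 5)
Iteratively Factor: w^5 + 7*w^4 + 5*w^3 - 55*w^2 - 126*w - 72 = (w + 1)*(w^4 + 6*w^3 - w^2 - 54*w - 72) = (w + 1)*(w + 3)*(w^3 + 3*w^2 - 10*w - 24) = (w + 1)*(w + 2)*(w + 3)*(w^2 + w - 12) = (w + 1)*(w + 2)*(w + 3)*(w + 4)*(w - 3)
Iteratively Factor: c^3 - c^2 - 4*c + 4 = (c - 2)*(c^2 + c - 2) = (c - 2)*(c + 2)*(c - 1)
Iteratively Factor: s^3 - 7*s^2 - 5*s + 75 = (s - 5)*(s^2 - 2*s - 15) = (s - 5)^2*(s + 3)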